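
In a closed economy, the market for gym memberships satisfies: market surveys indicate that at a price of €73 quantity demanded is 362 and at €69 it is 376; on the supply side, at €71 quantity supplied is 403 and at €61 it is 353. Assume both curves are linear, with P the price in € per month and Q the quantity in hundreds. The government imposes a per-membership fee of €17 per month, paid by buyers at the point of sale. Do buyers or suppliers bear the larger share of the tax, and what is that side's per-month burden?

Buyers bear the larger share: €10 per month.

Demand slope: (376 − 362)/(69 − 73) = -3.5, so Qd = 617.5 − 3.5P.
Supply slope: (353 − 403)/(61 − 71) = 5, so Qs = 5P + 48.
Without the tax, 617.5 − 3.5P = 5P + 48 gives 8.5P = 569.5, so P* = €67 and Q* = 383.
With the tax collected from buyers, demand (in seller-price terms) shifts: Qd = 617.5 − 3.5(P + 17).
New equilibrium: buyers pay €77, suppliers receive €60, Q = 348. (Wedge: Pb − Ps = 17.)
Per-month burden: buyers €10, suppliers €7.
Buyers take the larger share because demand is less price-elastic here (demand slope 3.5 vs supply slope 5).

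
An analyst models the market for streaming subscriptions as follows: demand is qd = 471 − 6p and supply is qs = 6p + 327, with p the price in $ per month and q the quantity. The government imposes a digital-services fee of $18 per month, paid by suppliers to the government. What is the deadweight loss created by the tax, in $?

Deadweight loss = $486.

Without the tax, 471 − 6p = 6p + 327 gives 12p = 144, so p* = $12 and q* = 399.
With the tax collected from suppliers, supply shifts: qs = 6(p − 18) + 327.
New equilibrium: consumers pay $21, suppliers receive $3, q = 345. (Wedge: pb − ps = 18.)
Quantity falls by |ΔQ| = |399 − 345| = 54.
DWL = ½ · t · |ΔQ| = ½ · 18 · 54 = $486.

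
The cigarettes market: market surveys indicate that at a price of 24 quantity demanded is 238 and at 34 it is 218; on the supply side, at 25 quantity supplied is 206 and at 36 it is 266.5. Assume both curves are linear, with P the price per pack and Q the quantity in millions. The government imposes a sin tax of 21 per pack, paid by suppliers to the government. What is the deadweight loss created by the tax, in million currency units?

Demand slope: (218 − 238)/(34 − 24) = -2, so Qd = 286 − 2P.
Supply slope: (266.5 − 206)/(36 − 25) = 5.5, so Qs = 5.5P + 68.5.
Before the tax: set 286 − 2P = 5.5P + 68.5 → P* = 29, Q* = 228.
With the tax collected from suppliers, supply shifts: Qs = 5.5(P − 21) + 68.5.
Solving gives Q = 197.2 with buyers paying 44.4 and suppliers receiving 23.4 (the 21 wedge).
Quantity falls by |ΔQ| = |228 − 197.2| = 30.8.
DWL = ½ · t · |ΔQ| = ½ · 21 · 30.8 = 323.4.

Deadweight loss = 323.4 million.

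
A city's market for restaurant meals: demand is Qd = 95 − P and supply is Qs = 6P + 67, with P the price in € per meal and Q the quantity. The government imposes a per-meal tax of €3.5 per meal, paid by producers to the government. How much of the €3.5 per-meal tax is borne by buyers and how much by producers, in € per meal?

Buyers bear €3 per meal; producers bear €0.5 per meal.

Before the tax: set 95 − P = 6P + 67 → P* = €4, Q* = 91.
With the tax collected from producers, supply shifts: Qs = 6(P − 3.5) + 67.
New equilibrium: buyers pay €7, producers receive €3.5, Q = 88. (Wedge: Pb − Ps = 3.5.)
Burden on buyers: €3; on producers: €0.5. (They sum to €3.5.)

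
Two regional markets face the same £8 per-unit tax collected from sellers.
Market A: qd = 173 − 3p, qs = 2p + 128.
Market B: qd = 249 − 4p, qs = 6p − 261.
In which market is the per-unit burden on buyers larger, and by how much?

Market A: pre-tax p* = £9, q* = 146; post-tax q = 136.4; per-unit burden on buyers = £3.2.
Market B: pre-tax p* = £51, q* = 45; post-tax q = 25.8; per-unit burden on buyers = £4.8.
Difference: £3.2 vs £4.8 → market B is larger by £1.6.

Market B, by £1.6.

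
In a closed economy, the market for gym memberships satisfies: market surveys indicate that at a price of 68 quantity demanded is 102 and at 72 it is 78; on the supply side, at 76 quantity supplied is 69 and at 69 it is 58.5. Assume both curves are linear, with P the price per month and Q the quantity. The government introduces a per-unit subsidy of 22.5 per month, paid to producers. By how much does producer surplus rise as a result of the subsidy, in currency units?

Demand slope: (78 − 102)/(72 − 68) = -6, so Qd = 510 − 6P.
Supply slope: (58.5 − 69)/(69 − 76) = 1.5, so Qs = 1.5P − 45.
Without the subsidy, 510 − 6P = 1.5P − 45 gives 7.5P = 555, so P* = 74 and Q* = 66.
With a per-unit subsidy paid to producers, each receives P + 22.5 per unit sold, so supply becomes Qs = 1.5(P + 22.5) − 45.
New equilibrium: consumers pay 69.5, producers receive 92, Q = 93. (Wedge: Pb − Ps = −22.5.)
ΔPS is the trapezoid between Q = 93 and Q = 66 of height 18: ½ · (66 + 93) · 18 = 1431.

Producer surplus rises by 1431.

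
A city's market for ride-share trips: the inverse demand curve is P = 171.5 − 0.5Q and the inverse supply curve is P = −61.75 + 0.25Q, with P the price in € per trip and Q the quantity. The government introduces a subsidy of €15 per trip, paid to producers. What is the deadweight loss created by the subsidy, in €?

Deadweight loss = €150.

Inverting to Q(P) form: Qd = 343 − 2P; Qs = 4P + 247.
Before the subsidy: set 343 − 2P = 4P + 247 → P* = €16, Q* = 311.
With a per-unit subsidy paid to producers, each receives P + 15 per unit sold, so supply becomes Qs = 4(P + 15) + 247.
Solving gives Q = 331 with consumers paying €6 and producers receiving €21 (the €15 wedge).
Quantity rises by |ΔQ| = |311 − 331| = 20.
DWL = ½ · t · |ΔQ| = ½ · 15 · 20 = €150.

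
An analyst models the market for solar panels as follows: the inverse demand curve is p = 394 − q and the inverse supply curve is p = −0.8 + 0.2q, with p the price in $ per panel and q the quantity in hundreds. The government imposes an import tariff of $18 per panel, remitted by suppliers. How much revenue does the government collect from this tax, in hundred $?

Inverting to q(p) form: qd = 394 − p; qs = 5p + 4.
Before the tax: set 394 − p = 5p + 4 → p* = $65, q* = 329.
With the tax collected from suppliers, supply shifts: qs = 5(p − 18) + 4.
Solving gives q = 314 with buyers paying $80 and suppliers receiving $62 (the $18 wedge).
Revenue = t · Q = 18 · 314 = $5652.

Tax revenue = $5652 hundred.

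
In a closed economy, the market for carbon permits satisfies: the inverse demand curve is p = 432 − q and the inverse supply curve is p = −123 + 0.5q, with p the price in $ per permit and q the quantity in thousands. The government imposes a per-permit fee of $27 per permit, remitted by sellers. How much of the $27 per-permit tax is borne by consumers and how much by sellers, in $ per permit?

Consumers bear $18 per permit; sellers bear $9 per permit.

Rewrite in direct form: qd = 432 − p and qs = 2p + 246.
Without the tax, 432 − p = 2p + 246 gives 3p = 186, so p* = $62 and q* = 370.
With the tax collected from sellers, supply shifts: qs = 2(p − 27) + 246.
New equilibrium: consumers pay $80, sellers receive $53, q = 352. (Wedge: pb − ps = 27.)
Burden on consumers: $18; on sellers: $9. (They sum to $27.)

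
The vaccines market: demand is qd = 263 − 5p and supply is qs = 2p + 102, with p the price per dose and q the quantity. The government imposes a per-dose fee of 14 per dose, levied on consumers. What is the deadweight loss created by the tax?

Before the tax: set 263 − 5p = 2p + 102 → p* = 23, q* = 148.
With the tax collected from consumers, demand (in seller-price terms) shifts: qd = 263 − 5(p + 14).
New equilibrium: consumers pay 27, sellers receive 13, q = 128. (Wedge: pb − ps = 14.)
Quantity falls by |ΔQ| = |148 − 128| = 20.
DWL = ½ · t · |ΔQ| = ½ · 14 · 20 = 140.

Deadweight loss = 140.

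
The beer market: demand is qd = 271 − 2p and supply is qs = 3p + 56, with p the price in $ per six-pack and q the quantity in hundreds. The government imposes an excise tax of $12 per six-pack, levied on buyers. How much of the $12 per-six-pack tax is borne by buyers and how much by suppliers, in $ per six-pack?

Buyers bear $7.2 per six-pack; suppliers bear $4.8 per six-pack.

Before the tax: set 271 − 2p = 3p + 56 → p* = $43, q* = 185.
With the tax collected from buyers, demand (in seller-price terms) shifts: qd = 271 − 2(p + 12).
New equilibrium: buyers pay $50.2, suppliers receive $38.2, q = 170.6. (Wedge: pb − ps = 12.)
Burden on buyers: $7.2; on suppliers: $4.8. (They sum to $12.)
The less price-elastic side of the market bears the larger share of a per-unit tax.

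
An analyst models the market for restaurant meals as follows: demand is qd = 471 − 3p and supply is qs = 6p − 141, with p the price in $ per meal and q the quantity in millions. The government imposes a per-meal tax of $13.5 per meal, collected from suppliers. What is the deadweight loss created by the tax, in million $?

Without the tax, 471 − 3p = 6p − 141 gives 9p = 612, so p* = $68 and q* = 267.
With the tax collected from suppliers, supply shifts: qs = 6(p − 13.5) − 141.
Solving gives q = 240 with buyers paying $77 and suppliers receiving $63.5 (the $13.5 wedge).
Quantity falls by |ΔQ| = |267 − 240| = 27.
DWL = ½ · t · |ΔQ| = ½ · 13.5 · 27 = $182.25.

Deadweight loss = $182.25 million.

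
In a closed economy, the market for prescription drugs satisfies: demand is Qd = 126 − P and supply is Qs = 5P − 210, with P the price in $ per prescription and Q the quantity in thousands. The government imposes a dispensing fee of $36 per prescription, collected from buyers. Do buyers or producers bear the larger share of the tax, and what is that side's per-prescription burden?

Buyers bear the larger share: $30 per prescription.

Without the tax, 126 − P = 5P − 210 gives 6P = 336, so P* = $56 and Q* = 70.
With the tax collected from buyers, demand (in seller-price terms) shifts: Qd = 126 − (P + 36).
Solving gives Q = 40 with buyers paying $86 and producers receiving $50 (the $36 wedge).
Per-prescription burden: buyers $30, producers $6.
Buyers take the larger share because demand is less price-elastic here (demand slope 1 vs supply slope 5).
The less price-elastic side of the market bears the larger share of a per-unit tax.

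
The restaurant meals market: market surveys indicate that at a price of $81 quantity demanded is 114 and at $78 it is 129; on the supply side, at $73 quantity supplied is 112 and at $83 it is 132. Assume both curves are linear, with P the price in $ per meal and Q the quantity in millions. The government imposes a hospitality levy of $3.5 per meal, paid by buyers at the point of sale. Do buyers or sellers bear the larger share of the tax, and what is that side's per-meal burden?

Sellers bear the larger share: $2.5 per meal.

Demand slope: (129 − 114)/(78 − 81) = -5, so Qd = 519 − 5P.
Supply slope: (132 − 112)/(83 − 73) = 2, so Qs = 2P − 34.
Without the tax, 519 − 5P = 2P − 34 gives 7P = 553, so P* = $79 and Q* = 124.
With the tax collected from buyers, demand (in seller-price terms) shifts: Qd = 519 − 5(P + 3.5).
New equilibrium: buyers pay $80, sellers receive $76.5, Q = 119. (Wedge: Pb − Ps = 3.5.)
Per-meal burden: buyers $1, sellers $2.5.
Sellers take the larger share because supply is less price-elastic here (demand slope 5 vs supply slope 2).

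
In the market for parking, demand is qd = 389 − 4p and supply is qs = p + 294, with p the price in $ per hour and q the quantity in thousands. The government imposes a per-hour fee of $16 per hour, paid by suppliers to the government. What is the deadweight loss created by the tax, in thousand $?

Without the tax, 389 − 4p = p + 294 gives 5p = 95, so p* = $19 and q* = 313.
With the tax collected from suppliers, supply shifts: qs = (p − 16) + 294.
Solving gives q = 300.2 with buyers paying $22.2 and suppliers receiving $6.2 (the $16 wedge).
Quantity falls by |ΔQ| = |313 − 300.2| = 12.8.
DWL = ½ · t · |ΔQ| = ½ · 16 · 12.8 = $102.4.

Deadweight loss = $102.4 thousand.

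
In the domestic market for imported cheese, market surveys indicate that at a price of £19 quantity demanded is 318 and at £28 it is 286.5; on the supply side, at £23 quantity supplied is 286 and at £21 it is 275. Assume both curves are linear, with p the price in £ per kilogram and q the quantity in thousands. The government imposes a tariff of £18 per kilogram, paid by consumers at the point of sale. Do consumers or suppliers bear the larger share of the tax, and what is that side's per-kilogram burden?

Demand slope: (286.5 − 318)/(28 − 19) = -3.5, so qd = 384.5 − 3.5p.
Supply slope: (275 − 286)/(21 − 23) = 5.5, so qs = 5.5p + 159.5.
Before the tax: set 384.5 − 3.5p = 5.5p + 159.5 → p* = £25, q* = 297.
With the tax collected from consumers, demand (in seller-price terms) shifts: qd = 384.5 − 3.5(p + 18).
Solving gives q = 258.5 with consumers paying £36 and suppliers receiving £18 (the £18 wedge).
Per-kilogram burden: consumers £11, suppliers £7.
Consumers take the larger share because demand is less price-elastic here (demand slope 3.5 vs supply slope 5.5).

Consumers bear the larger share: £11 per kilogram.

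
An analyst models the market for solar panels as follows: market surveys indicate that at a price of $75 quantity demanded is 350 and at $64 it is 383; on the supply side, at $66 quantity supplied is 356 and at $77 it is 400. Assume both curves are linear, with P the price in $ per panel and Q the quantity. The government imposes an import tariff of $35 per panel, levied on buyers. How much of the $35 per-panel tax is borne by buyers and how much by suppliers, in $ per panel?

Buyers bear $20 per panel; suppliers bear $15 per panel.

Demand slope: (383 − 350)/(64 − 75) = -3, so Qd = 575 − 3P.
Supply slope: (400 − 356)/(77 − 66) = 4, so Qs = 4P + 92.
Without the tax, 575 − 3P = 4P + 92 gives 7P = 483, so P* = $69 and Q* = 368.
With the tax collected from buyers, demand (in seller-price terms) shifts: Qd = 575 − 3(P + 35).
Solving gives Q = 308 with buyers paying $89 and suppliers receiving $54 (the $35 wedge).
Burden on buyers: $20; on suppliers: $15. (They sum to $35.)
The less price-elastic side of the market bears the larger share of a per-unit tax.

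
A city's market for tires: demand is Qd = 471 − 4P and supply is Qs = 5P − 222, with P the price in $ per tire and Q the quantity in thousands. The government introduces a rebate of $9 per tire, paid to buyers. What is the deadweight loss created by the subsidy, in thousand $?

Deadweight loss = $90 thousand.

Without the subsidy, 471 − 4P = 5P − 222 gives 9P = 693, so P* = $77 and Q* = 163.
With a per-unit subsidy paid to buyers, each effectively pays P − 9, so demand becomes Qd = 471 − 4(P − 9).
New equilibrium: buyers pay $72, sellers receive $81, Q = 183. (Wedge: Pb − Ps = −9.)
Quantity rises by |ΔQ| = |163 − 183| = 20.
DWL = ½ · t · |ΔQ| = ½ · 9 · 20 = $90.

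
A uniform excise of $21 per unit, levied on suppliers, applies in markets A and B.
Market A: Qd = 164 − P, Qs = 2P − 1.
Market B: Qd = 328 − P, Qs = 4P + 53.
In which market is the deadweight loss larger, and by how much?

Market A: pre-tax P* = $55, Q* = 109; post-tax Q = 95; deadweight loss = $147.
Market B: pre-tax P* = $55, Q* = 273; post-tax Q = 256.2; deadweight loss = $176.4.
Difference: $147 vs $176.4 → market B is larger by $29.4.

Market B, by $29.4.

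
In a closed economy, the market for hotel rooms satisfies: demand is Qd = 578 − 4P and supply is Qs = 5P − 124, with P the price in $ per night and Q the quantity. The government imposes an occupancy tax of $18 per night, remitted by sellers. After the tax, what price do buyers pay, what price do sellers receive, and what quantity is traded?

Before the tax: set 578 − 4P = 5P − 124 → P* = $78, Q* = 266.
With the tax collected from sellers, supply shifts: Qs = 5(P − 18) − 124.
New equilibrium: buyers pay $88, sellers receive $70, Q = 226. (Wedge: Pb − Ps = 18.)

Buyers pay $88; sellers receive $70; quantity = 226.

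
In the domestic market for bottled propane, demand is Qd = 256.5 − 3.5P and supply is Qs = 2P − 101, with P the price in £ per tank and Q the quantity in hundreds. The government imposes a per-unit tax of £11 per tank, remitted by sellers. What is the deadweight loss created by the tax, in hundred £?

Before the tax: set 256.5 − 3.5P = 2P − 101 → P* = £65, Q* = 29.
With the tax collected from sellers, supply shifts: Qs = 2(P − 11) − 101.
New equilibrium: consumers pay £69, sellers receive £58, Q = 15. (Wedge: Pb − Ps = 11.)
Quantity falls by |ΔQ| = |29 − 15| = 14.
DWL = ½ · t · |ΔQ| = ½ · 11 · 14 = £77.

Deadweight loss = £77 hundred.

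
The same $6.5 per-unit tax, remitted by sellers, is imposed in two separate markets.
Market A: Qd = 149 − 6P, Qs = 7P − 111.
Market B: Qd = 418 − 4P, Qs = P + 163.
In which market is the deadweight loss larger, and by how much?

Market A: pre-tax P* = $20, Q* = 29; post-tax Q = 8; deadweight loss = $68.25.
Market B: pre-tax P* = $51, Q* = 214; post-tax Q = 208.8; deadweight loss = $16.9.
Difference: $68.25 vs $16.9 → market A is larger by $51.35.

Market A, by $51.35.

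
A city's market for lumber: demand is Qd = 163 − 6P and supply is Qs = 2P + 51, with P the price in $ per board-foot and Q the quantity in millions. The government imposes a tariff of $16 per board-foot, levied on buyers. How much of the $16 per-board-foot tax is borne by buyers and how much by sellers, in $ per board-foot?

Buyers bear $4 per board-foot; sellers bear $12 per board-foot.

Without the tax, 163 − 6P = 2P + 51 gives 8P = 112, so P* = $14 and Q* = 79.
With the tax collected from buyers, demand (in seller-price terms) shifts: Qd = 163 − 6(P + 16).
Solving gives Q = 55 with buyers paying $18 and sellers receiving $2 (the $16 wedge).
Burden on buyers: $4; on sellers: $12. (They sum to $16.)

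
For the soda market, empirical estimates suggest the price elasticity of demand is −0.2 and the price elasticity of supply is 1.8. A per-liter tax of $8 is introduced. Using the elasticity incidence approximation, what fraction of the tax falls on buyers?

Incidence ratio: buyers' share ≈ εs / (εs + |εd|) = 1.8 / (1.8 + 0.2) = 0.9.
Supply is the more elastic side, so buyers bear the larger share.

Buyers' share ≈ 0.9.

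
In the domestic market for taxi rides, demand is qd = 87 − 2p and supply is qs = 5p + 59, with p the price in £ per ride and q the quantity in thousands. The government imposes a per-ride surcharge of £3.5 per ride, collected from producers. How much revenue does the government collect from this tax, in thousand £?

Before the tax: set 87 − 2p = 5p + 59 → p* = £4, q* = 79.
With the tax collected from producers, supply shifts: qs = 5(p − 3.5) + 59.
Solving gives q = 74 with buyers paying £6.5 and producers receiving £3 (the £3.5 wedge).
Revenue = t · Q = 3.5 · 74 = £259.

Tax revenue = £259 thousand.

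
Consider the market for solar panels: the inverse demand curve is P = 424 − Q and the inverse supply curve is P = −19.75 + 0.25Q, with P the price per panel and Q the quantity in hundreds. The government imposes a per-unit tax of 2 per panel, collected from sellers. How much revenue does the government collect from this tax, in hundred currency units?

Inverting to Q(P) form: Qd = 424 − P; Qs = 4P + 79.
Without the tax, 424 − P = 4P + 79 gives 5P = 345, so P* = 69 and Q* = 355.
With the tax collected from sellers, supply shifts: Qs = 4(P − 2) + 79.
New equilibrium: consumers pay 70.6, sellers receive 68.6, Q = 353.4. (Wedge: Pb − Ps = 2.)
Revenue = t · Q = 2 · 353.4 = 706.8.

Tax revenue = 706.8 hundred.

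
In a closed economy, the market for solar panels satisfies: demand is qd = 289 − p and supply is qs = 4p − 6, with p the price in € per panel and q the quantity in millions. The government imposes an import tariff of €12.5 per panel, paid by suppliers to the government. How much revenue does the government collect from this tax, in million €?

Without the tax, 289 − p = 4p − 6 gives 5p = 295, so p* = €59 and q* = 230.
With the tax collected from suppliers, supply shifts: qs = 4(p − 12.5) − 6.
Solving gives q = 220 with buyers paying €69 and suppliers receiving €56.5 (the €12.5 wedge).
Revenue = t · Q = 12.5 · 220 = €2750.

Tax revenue = €2750 million.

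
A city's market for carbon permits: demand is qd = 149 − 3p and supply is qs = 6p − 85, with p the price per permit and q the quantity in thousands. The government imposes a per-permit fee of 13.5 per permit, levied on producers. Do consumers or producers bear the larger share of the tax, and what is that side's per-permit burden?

Before the tax: set 149 − 3p = 6p − 85 → p* = 26, q* = 71.
With the tax collected from producers, supply shifts: qs = 6(p − 13.5) − 85.
Solving gives q = 44 with consumers paying 35 and producers receiving 21.5 (the 13.5 wedge).
Per-permit burden: consumers 9, producers 4.5.
Consumers take the larger share because demand is less price-elastic here (demand slope 3 vs supply slope 6).
The less price-elastic side of the market bears the larger share of a per-unit tax.

Consumers bear the larger share: 9 per permit.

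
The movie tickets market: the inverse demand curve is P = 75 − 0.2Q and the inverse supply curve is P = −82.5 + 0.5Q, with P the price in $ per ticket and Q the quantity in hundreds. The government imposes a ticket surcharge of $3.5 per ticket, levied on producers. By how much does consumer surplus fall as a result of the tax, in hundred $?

Rewrite in direct form: Qd = 375 − 5P and Qs = 2P + 165.
Without the tax, 375 − 5P = 2P + 165 gives 7P = 210, so P* = $30 and Q* = 225.
With the tax collected from producers, supply shifts: Qs = 2(P − 3.5) + 165.
Solving gives Q = 220 with buyers paying $31 and producers receiving $27.5 (the $3.5 wedge).
ΔCS is the trapezoid between Q = 220 and Q = 225 of height $1: ½ · (225 + 220) · 1 = $222.5.

Consumer surplus falls by $222.5 hundred.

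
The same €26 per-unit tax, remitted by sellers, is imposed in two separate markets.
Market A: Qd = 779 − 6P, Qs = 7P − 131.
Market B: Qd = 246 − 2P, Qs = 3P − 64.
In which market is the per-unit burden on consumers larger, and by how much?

Market B, by €1.6.

Market A: pre-tax P* = €70, Q* = 359; post-tax Q = 275; per-unit burden on consumers = €14.
Market B: pre-tax P* = €62, Q* = 122; post-tax Q = 90.8; per-unit burden on consumers = €15.6.
Difference: €14 vs €15.6 → market B is larger by €1.6.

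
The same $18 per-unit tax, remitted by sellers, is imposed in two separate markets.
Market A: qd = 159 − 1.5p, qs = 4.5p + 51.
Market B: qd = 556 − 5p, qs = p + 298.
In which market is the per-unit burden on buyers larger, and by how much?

Market A, by $10.5.

Market A: pre-tax p* = $18, q* = 132; post-tax q = 111.75; per-unit burden on buyers = $13.5.
Market B: pre-tax p* = $43, q* = 341; post-tax q = 326; per-unit burden on buyers = $3.
Difference: $13.5 vs $3 → market A is larger by $10.5.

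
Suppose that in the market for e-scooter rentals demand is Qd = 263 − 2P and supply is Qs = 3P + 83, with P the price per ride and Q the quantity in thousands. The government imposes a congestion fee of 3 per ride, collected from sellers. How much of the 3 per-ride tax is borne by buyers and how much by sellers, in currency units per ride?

Buyers bear 1.8 per ride; sellers bear 1.2 per ride.

Without the tax, 263 − 2P = 3P + 83 gives 5P = 180, so P* = 36 and Q* = 191.
With the tax collected from sellers, supply shifts: Qs = 3(P − 3) + 83.
New equilibrium: buyers pay 37.8, sellers receive 34.8, Q = 187.4. (Wedge: Pb − Ps = 3.)
Burden on buyers: 1.8; on sellers: 1.2. (They sum to 3.)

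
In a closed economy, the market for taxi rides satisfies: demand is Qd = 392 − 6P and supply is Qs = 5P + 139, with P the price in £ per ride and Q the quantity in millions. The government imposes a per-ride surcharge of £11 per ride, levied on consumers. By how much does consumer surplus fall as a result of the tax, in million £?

Without the tax, 392 − 6P = 5P + 139 gives 11P = 253, so P* = £23 and Q* = 254.
With the tax collected from consumers, demand (in seller-price terms) shifts: Qd = 392 − 6(P + 11).
Solving gives Q = 224 with consumers paying £28 and suppliers receiving £17 (the £11 wedge).
ΔCS is the trapezoid between Q = 224 and Q = 254 of height £5: ½ · (254 + 224) · 5 = £1195.

Consumer surplus falls by £1195 million.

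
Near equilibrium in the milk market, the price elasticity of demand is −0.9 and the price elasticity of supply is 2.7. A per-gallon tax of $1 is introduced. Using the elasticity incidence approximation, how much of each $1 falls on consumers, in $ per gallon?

Consumers bear ≈ $0.75 per gallon.

Incidence ratio: consumers' share ≈ εs / (εs + |εd|) = 2.7 / (2.7 + 0.9) = 0.75.
So consumers bear ≈ 0.75 × $1 = $0.75; producers bear $0.25.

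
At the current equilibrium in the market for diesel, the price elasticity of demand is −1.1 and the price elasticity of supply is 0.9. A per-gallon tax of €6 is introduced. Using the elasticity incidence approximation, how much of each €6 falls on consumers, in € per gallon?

Consumers bear ≈ €2.7 per gallon.

Incidence ratio: consumers' share ≈ εs / (εs + |εd|) = 0.9 / (0.9 + 1.1) = 0.45.
So consumers bear ≈ 0.45 × €6 = €2.7; sellers bear €3.3.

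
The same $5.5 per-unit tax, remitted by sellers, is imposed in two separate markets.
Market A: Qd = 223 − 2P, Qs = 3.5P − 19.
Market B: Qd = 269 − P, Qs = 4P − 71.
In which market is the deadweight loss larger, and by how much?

Market A, by $7.15.

Market A: pre-tax P* = $44, Q* = 135; post-tax Q = 128; deadweight loss = $19.25.
Market B: pre-tax P* = $68, Q* = 201; post-tax Q = 196.6; deadweight loss = $12.1.
Difference: $19.25 vs $12.1 → market A is larger by $7.15.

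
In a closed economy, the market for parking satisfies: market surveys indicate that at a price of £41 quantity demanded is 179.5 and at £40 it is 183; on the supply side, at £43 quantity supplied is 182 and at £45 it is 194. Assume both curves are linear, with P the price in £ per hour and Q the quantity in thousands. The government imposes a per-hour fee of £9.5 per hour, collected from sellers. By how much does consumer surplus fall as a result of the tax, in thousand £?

Consumer surplus falls by £993 thousand.

Demand slope: (183 − 179.5)/(40 − 41) = -3.5, so Qd = 323 − 3.5P.
Supply slope: (194 − 182)/(45 − 43) = 6, so Qs = 6P − 76.
Without the tax, 323 − 3.5P = 6P − 76 gives 9.5P = 399, so P* = £42 and Q* = 176.
With the tax collected from sellers, supply shifts: Qs = 6(P − 9.5) − 76.
New equilibrium: buyers pay £48, sellers receive £38.5, Q = 155. (Wedge: Pb − Ps = 9.5.)
ΔCS is the trapezoid between Q = 155 and Q = 176 of height £6: ½ · (176 + 155) · 6 = £993.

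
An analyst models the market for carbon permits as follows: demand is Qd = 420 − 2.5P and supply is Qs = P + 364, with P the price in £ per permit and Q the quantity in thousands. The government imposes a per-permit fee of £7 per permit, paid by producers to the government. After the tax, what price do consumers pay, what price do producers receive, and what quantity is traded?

Consumers pay £18; producers receive £11; quantity = 375.

Without the tax, 420 − 2.5P = P + 364 gives 3.5P = 56, so P* = £16 and Q* = 380.
With the tax collected from producers, supply shifts: Qs = (P − 7) + 364.
New equilibrium: consumers pay £18, producers receive £11, Q = 375. (Wedge: Pb − Ps = 7.)
The less price-elastic side of the market bears the larger share of a per-unit tax.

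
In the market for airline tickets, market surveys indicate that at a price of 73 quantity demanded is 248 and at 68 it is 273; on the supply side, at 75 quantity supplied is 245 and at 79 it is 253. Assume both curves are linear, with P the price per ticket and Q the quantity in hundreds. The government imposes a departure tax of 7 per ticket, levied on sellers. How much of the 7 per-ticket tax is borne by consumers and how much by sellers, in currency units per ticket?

Consumers bear 2 per ticket; sellers bear 5 per ticket.

Demand slope: (273 − 248)/(68 − 73) = -5, so Qd = 613 − 5P.
Supply slope: (253 − 245)/(79 − 75) = 2, so Qs = 2P + 95.
Without the tax, 613 − 5P = 2P + 95 gives 7P = 518, so P* = 74 and Q* = 243.
With the tax collected from sellers, supply shifts: Qs = 2(P − 7) + 95.
Solving gives Q = 233 with consumers paying 76 and sellers receiving 69 (the 7 wedge).
Burden on consumers: 2; on sellers: 5. (They sum to 7.)
The less price-elastic side of the market bears the larger share of a per-unit tax.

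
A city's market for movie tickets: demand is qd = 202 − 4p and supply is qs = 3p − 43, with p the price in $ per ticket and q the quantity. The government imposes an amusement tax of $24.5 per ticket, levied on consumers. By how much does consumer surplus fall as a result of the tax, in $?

Before the tax: set 202 − 4p = 3p − 43 → p* = $35, q* = 62.
With the tax collected from consumers, demand (in seller-price terms) shifts: qd = 202 − 4(p + 24.5).
New equilibrium: consumers pay $45.5, suppliers receive $21, q = 20. (Wedge: pb − ps = 24.5.)
ΔCS is the trapezoid between Q = 20 and Q = 62 of height $10.5: ½ · (62 + 20) · 10.5 = $430.5.

Consumer surplus falls by $430.5.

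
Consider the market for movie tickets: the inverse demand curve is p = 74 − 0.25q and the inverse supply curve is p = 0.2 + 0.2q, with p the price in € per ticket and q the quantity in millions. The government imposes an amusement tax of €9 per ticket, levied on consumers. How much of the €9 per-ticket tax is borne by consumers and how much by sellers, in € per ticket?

Consumers bear €5 per ticket; sellers bear €4 per ticket.

Rewrite in direct form: qd = 296 − 4p and qs = 5p − 1.
Without the tax, 296 − 4p = 5p − 1 gives 9p = 297, so p* = €33 and q* = 164.
With the tax collected from consumers, demand (in seller-price terms) shifts: qd = 296 − 4(p + 9).
New equilibrium: consumers pay €38, sellers receive €29, q = 144. (Wedge: pb − ps = 9.)
Burden on consumers: €5; on sellers: €4. (They sum to €9.)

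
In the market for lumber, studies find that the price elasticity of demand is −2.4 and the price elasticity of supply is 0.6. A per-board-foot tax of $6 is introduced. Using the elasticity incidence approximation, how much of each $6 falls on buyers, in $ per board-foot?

Incidence ratio: buyers' share ≈ εs / (εs + |εd|) = 0.6 / (0.6 + 2.4) = 0.2.
So buyers bear ≈ 0.2 × $6 = $1.2; producers bear $4.8.

Buyers bear ≈ $1.2 per board-foot.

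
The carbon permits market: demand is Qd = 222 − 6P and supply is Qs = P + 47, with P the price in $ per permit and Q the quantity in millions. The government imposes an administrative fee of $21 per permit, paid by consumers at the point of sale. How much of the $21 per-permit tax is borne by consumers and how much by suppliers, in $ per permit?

Before the tax: set 222 − 6P = P + 47 → P* = $25, Q* = 72.
With the tax collected from consumers, demand (in seller-price terms) shifts: Qd = 222 − 6(P + 21).
New equilibrium: consumers pay $28, suppliers receive $7, Q = 54. (Wedge: Pb − Ps = 21.)
Burden on consumers: $3; on suppliers: $18. (They sum to $21.)
The less price-elastic side of the market bears the larger share of a per-unit tax.

Consumers bear $3 per permit; suppliers bear $18 per permit.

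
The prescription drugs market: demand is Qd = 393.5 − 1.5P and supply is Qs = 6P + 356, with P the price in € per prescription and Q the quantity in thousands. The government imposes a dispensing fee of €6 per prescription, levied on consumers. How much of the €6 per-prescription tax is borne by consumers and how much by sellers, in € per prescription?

Without the tax, 393.5 − 1.5P = 6P + 356 gives 7.5P = 37.5, so P* = €5 and Q* = 386.
With the tax collected from consumers, demand (in seller-price terms) shifts: Qd = 393.5 − 1.5(P + 6).
New equilibrium: consumers pay €9.8, sellers receive €3.8, Q = 378.8. (Wedge: Pb − Ps = 6.)
Burden on consumers: €4.8; on sellers: €1.2. (They sum to €6.)
The less price-elastic side of the market bears the larger share of a per-unit tax.

Consumers bear €4.8 per prescription; sellers bear €1.2 per prescription.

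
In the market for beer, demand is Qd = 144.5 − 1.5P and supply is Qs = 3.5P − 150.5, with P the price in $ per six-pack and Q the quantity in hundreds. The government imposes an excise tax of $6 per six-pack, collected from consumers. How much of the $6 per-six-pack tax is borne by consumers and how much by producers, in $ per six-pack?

Before the tax: set 144.5 − 1.5P = 3.5P − 150.5 → P* = $59, Q* = 56.
With the tax collected from consumers, demand (in seller-price terms) shifts: Qd = 144.5 − 1.5(P + 6).
Solving gives Q = 49.7 with consumers paying $63.2 and producers receiving $57.2 (the $6 wedge).
Burden on consumers: $4.2; on producers: $1.8. (They sum to $6.)
The less price-elastic side of the market bears the larger share of a per-unit tax.

Consumers bear $4.2 per six-pack; producers bear $1.8 per six-pack.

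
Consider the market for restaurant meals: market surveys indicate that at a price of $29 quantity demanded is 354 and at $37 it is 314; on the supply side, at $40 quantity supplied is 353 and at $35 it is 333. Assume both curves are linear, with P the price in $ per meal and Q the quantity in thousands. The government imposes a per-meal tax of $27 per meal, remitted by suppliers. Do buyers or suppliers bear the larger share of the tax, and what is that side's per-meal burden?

Suppliers bear the larger share: $15 per meal.

Demand slope: (314 − 354)/(37 − 29) = -5, so Qd = 499 − 5P.
Supply slope: (333 − 353)/(35 − 40) = 4, so Qs = 4P + 193.
Before the tax: set 499 − 5P = 4P + 193 → P* = $34, Q* = 329.
With the tax collected from suppliers, supply shifts: Qs = 4(P − 27) + 193.
Solving gives Q = 269 with buyers paying $46 and suppliers receiving $19 (the $27 wedge).
Per-meal burden: buyers $12, suppliers $15.
Suppliers take the larger share because supply is less price-elastic here (demand slope 5 vs supply slope 4).
The less price-elastic side of the market bears the larger share of a per-unit tax.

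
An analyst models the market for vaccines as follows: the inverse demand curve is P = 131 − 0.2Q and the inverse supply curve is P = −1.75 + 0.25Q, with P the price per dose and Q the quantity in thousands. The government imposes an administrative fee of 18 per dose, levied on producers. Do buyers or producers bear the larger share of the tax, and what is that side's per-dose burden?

Rewrite in direct form: Qd = 655 − 5P and Qs = 4P + 7.
Before the tax: set 655 − 5P = 4P + 7 → P* = 72, Q* = 295.
With the tax collected from producers, supply shifts: Qs = 4(P − 18) + 7.
New equilibrium: buyers pay 80, producers receive 62, Q = 255. (Wedge: Pb − Ps = 18.)
Per-dose burden: buyers 8, producers 10.
Producers take the larger share because supply is less price-elastic here (demand slope 5 vs supply slope 4).

Producers bear the larger share: 10 per dose.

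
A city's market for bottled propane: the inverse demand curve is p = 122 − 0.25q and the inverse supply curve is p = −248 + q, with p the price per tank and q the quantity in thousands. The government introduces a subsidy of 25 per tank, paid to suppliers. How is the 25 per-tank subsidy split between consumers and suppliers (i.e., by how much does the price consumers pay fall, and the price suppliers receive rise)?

Inverting to q(p) form: qd = 488 − 4p; qs = p + 248.
Without the subsidy, 488 − 4p = p + 248 gives 5p = 240, so p* = 48 and q* = 296.
With a per-unit subsidy paid to suppliers, each receives p + 25 per unit sold, so supply becomes qs = (p + 25) + 248.
New equilibrium: consumers pay 43, suppliers receive 68, q = 316. (Wedge: pb − ps = −25.)
Gain to consumers: 5; to suppliers: 20. (They sum to 25.)

Consumers gain 5 per tank; suppliers gain 20 per tank.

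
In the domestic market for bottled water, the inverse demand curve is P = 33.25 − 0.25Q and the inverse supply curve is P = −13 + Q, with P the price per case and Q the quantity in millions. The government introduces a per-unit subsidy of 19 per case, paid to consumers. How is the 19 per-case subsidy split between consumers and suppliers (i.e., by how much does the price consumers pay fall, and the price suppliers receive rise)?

Consumers gain 3.8 per case; suppliers gain 15.2 per case.

Rewrite in direct form: Qd = 133 − 4P and Qs = P + 13.
Before the subsidy: set 133 − 4P = P + 13 → P* = 24, Q* = 37.
With a per-unit subsidy paid to consumers, each effectively pays P − 19, so demand becomes Qd = 133 − 4(P − 19).
Solving gives Q = 52.2 with consumers paying 20.2 and suppliers receiving 39.2 (the 19 wedge).
Gain to consumers: 3.8; to suppliers: 15.2. (They sum to 19.)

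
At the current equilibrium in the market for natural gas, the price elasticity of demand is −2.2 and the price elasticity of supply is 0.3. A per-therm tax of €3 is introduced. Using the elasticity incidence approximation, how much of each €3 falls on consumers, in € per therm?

Incidence ratio: consumers' share ≈ εs / (εs + |εd|) = 0.3 / (0.3 + 2.2) = 0.12.
So consumers bear ≈ 0.12 × €3 = €0.36; sellers bear €2.64.

Consumers bear ≈ €0.36 per therm.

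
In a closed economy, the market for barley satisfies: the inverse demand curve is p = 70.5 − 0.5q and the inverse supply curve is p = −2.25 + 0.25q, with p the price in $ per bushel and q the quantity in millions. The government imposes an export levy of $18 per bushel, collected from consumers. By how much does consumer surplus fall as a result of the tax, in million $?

Inverting to q(p) form: qd = 141 − 2p; qs = 4p + 9.
Before the tax: set 141 − 2p = 4p + 9 → p* = $22, q* = 97.
With the tax collected from consumers, demand (in seller-price terms) shifts: qd = 141 − 2(p + 18).
New equilibrium: consumers pay $34, producers receive $16, q = 73. (Wedge: pb − ps = 18.)
ΔCS is the trapezoid between Q = 73 and Q = 97 of height $12: ½ · (97 + 73) · 12 = $1020.

Consumer surplus falls by $1020 million.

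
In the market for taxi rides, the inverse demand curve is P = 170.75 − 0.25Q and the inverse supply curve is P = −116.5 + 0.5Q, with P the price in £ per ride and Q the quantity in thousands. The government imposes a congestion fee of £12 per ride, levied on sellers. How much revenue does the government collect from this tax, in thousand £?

Rewrite in direct form: Qd = 683 − 4P and Qs = 2P + 233.
Before the tax: set 683 − 4P = 2P + 233 → P* = £75, Q* = 383.
With the tax collected from sellers, supply shifts: Qs = 2(P − 12) + 233.
Solving gives Q = 367 with consumers paying £79 and sellers receiving £67 (the £12 wedge).
Revenue = t · Q = 12 · 367 = £4404.

Tax revenue = £4404 thousand.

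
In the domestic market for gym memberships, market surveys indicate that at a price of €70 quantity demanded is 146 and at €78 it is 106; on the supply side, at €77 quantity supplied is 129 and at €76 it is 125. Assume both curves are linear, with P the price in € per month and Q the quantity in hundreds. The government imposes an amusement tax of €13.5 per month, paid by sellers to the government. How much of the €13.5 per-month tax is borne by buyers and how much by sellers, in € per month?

Demand slope: (106 − 146)/(78 − 70) = -5, so Qd = 496 − 5P.
Supply slope: (125 − 129)/(76 − 77) = 4, so Qs = 4P − 179.
Without the tax, 496 − 5P = 4P − 179 gives 9P = 675, so P* = €75 and Q* = 121.
With the tax collected from sellers, supply shifts: Qs = 4(P − 13.5) − 179.
Solving gives Q = 91 with buyers paying €81 and sellers receiving €67.5 (the €13.5 wedge).
Burden on buyers: €6; on sellers: €7.5. (They sum to €13.5.)

Buyers bear €6 per month; sellers bear €7.5 per month.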